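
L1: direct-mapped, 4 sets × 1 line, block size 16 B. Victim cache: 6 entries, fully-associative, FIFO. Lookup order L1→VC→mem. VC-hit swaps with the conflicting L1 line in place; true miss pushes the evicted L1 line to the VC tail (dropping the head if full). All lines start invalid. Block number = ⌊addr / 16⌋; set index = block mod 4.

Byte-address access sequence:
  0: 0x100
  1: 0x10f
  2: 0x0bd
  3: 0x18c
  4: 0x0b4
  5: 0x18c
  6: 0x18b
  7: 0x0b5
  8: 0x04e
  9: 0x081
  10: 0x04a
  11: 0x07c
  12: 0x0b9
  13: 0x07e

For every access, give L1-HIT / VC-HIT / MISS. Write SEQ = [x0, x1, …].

  [0] addr=0x100 blk=16 s=0: MISS | VC []
  [1] addr=0x10f blk=16 s=0: L1-HIT | VC []
  [2] addr=0xbd blk=11 s=3: MISS | VC []
  [3] addr=0x18c blk=24 s=0: MISS | VC [16]
  [4] addr=0xb4 blk=11 s=3: L1-HIT | VC [16]
  [5] addr=0x18c blk=24 s=0: L1-HIT | VC [16]
  [6] addr=0x18b blk=24 s=0: L1-HIT | VC [16]
  [7] addr=0xb5 blk=11 s=3: L1-HIT | VC [16]
  [8] addr=0x4e blk=4 s=0: MISS | VC [16, 24]
  [9] addr=0x81 blk=8 s=0: MISS | VC [16, 24, 4]
  [10] addr=0x4a blk=4 s=0: VC-HIT | VC [16, 24, 8]
  [11] addr=0x7c blk=7 s=3: MISS | VC [16, 24, 8, 11]
  [12] addr=0xb9 blk=11 s=3: VC-HIT | VC [16, 24, 8, 7]
  [13] addr=0x7e blk=7 s=3: VC-HIT | VC [16, 24, 8, 11]

SEQ = [MISS, L1-HIT, MISS, MISS, L1-HIT, L1-HIT, L1-HIT, L1-HIT, MISS, MISS, VC-HIT, MISS, VC-HIT, VC-HIT]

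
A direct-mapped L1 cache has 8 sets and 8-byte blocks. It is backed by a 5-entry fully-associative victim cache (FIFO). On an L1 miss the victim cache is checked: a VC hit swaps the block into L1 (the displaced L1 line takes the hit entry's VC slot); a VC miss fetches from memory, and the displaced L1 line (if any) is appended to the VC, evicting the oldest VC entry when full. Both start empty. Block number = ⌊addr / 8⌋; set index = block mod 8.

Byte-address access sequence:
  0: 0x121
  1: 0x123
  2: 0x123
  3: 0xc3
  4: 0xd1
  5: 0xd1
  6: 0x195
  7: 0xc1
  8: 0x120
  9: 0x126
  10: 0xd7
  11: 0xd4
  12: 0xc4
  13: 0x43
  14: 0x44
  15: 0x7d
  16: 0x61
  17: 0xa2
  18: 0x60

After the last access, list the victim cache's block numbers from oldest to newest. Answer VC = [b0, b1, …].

VC = [50, 24, 36, 20]

  [0] addr=0x121 blk=36 s=4: MISS | VC []
  [1] addr=0x123 blk=36 s=4: L1-HIT | VC []
  [2] addr=0x123 blk=36 s=4: L1-HIT | VC []
  [3] addr=0xc3 blk=24 s=0: MISS | VC []
  [4] addr=0xd1 blk=26 s=2: MISS | VC []
  [5] addr=0xd1 blk=26 s=2: L1-HIT | VC []
  [6] addr=0x195 blk=50 s=2: MISS | VC [26]
  [7] addr=0xc1 blk=24 s=0: L1-HIT | VC [26]
  [8] addr=0x120 blk=36 s=4: L1-HIT | VC [26]
  [9] addr=0x126 blk=36 s=4: L1-HIT | VC [26]
  [10] addr=0xd7 blk=26 s=2: VC-HIT | VC [50]
  [11] addr=0xd4 blk=26 s=2: L1-HIT | VC [50]
  [12] addr=0xc4 blk=24 s=0: L1-HIT | VC [50]
  [13] addr=0x43 blk=8 s=0: MISS | VC [50, 24]
  [14] addr=0x44 blk=8 s=0: L1-HIT | VC [50, 24]
  [15] addr=0x7d blk=15 s=7: MISS | VC [50, 24]
  [16] addr=0x61 blk=12 s=4: MISS | VC [50, 24, 36]
  [17] addr=0xa2 blk=20 s=4: MISS | VC [50, 24, 36, 12]
  [18] addr=0x60 blk=12 s=4: VC-HIT | VC [50, 24, 36, 20]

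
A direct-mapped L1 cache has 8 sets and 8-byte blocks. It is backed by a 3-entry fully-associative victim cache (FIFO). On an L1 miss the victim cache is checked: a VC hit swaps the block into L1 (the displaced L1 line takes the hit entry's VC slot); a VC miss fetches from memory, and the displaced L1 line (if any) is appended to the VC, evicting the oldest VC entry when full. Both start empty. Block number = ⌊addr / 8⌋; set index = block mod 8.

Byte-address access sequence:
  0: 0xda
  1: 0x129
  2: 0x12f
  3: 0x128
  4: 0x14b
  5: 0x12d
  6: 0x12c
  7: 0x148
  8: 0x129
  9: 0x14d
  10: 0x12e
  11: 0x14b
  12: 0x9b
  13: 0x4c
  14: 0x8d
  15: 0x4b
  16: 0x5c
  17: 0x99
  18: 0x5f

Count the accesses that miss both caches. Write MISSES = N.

0: 0xda (blk 27, set 3) → MISS  vc=[]
1: 0x129 (blk 37, set 5) → MISS  vc=[]
2: 0x12f (blk 37, set 5) → L1-HIT  vc=[]
3: 0x128 (blk 37, set 5) → L1-HIT  vc=[]
4: 0x14b (blk 41, set 1) → MISS  vc=[]
5: 0x12d (blk 37, set 5) → L1-HIT  vc=[]
6: 0x12c (blk 37, set 5) → L1-HIT  vc=[]
7: 0x148 (blk 41, set 1) → L1-HIT  vc=[]
8: 0x129 (blk 37, set 5) → L1-HIT  vc=[]
9: 0x14d (blk 41, set 1) → L1-HIT  vc=[]
10: 0x12e (blk 37, set 5) → L1-HIT  vc=[]
11: 0x14b (blk 41, set 1) → L1-HIT  vc=[]
12: 0x9b (blk 19, set 3) → MISS  vc=[27]
13: 0x4c (blk 9, set 1) → MISS  vc=[27, 41]
14: 0x8d (blk 17, set 1) → MISS  vc=[27, 41, 9]
15: 0x4b (blk 9, set 1) → VC-HIT  vc=[27, 41, 17]
16: 0x5c (blk 11, set 3) → MISS  vc=[41, 17, 19]
17: 0x99 (blk 19, set 3) → VC-HIT  vc=[41, 17, 11]
18: 0x5f (blk 11, set 3) → VC-HIT  vc=[41, 17, 19]

MISSES = 7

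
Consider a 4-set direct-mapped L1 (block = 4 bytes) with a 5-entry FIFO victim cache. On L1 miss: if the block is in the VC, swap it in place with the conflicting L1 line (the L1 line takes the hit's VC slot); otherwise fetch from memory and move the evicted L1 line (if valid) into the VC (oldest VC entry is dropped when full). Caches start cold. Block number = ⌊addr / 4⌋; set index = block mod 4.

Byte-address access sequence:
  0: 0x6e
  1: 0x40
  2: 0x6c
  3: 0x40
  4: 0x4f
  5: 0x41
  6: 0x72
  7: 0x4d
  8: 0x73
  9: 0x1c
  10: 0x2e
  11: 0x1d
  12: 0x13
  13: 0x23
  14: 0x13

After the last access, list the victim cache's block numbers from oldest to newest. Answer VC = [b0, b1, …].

0: 0x6e (blk 27, set 3) → MISS  vc=[]
1: 0x40 (blk 16, set 0) → MISS  vc=[]
2: 0x6c (blk 27, set 3) → L1-HIT  vc=[]
3: 0x40 (blk 16, set 0) → L1-HIT  vc=[]
4: 0x4f (blk 19, set 3) → MISS  vc=[27]
5: 0x41 (blk 16, set 0) → L1-HIT  vc=[27]
6: 0x72 (blk 28, set 0) → MISS  vc=[27, 16]
7: 0x4d (blk 19, set 3) → L1-HIT  vc=[27, 16]
8: 0x73 (blk 28, set 0) → L1-HIT  vc=[27, 16]
9: 0x1c (blk 7, set 3) → MISS  vc=[27, 16, 19]
10: 0x2e (blk 11, set 3) → MISS  vc=[27, 16, 19, 7]
11: 0x1d (blk 7, set 3) → VC-HIT  vc=[27, 16, 19, 11]
12: 0x13 (blk 4, set 0) → MISS  vc=[27, 16, 19, 11, 28]
13: 0x23 (blk 8, set 0) → MISS  vc=[16, 19, 11, 28, 4]
14: 0x13 (blk 4, set 0) → VC-HIT  vc=[16, 19, 11, 28, 8]

VC = [16, 19, 11, 28, 8]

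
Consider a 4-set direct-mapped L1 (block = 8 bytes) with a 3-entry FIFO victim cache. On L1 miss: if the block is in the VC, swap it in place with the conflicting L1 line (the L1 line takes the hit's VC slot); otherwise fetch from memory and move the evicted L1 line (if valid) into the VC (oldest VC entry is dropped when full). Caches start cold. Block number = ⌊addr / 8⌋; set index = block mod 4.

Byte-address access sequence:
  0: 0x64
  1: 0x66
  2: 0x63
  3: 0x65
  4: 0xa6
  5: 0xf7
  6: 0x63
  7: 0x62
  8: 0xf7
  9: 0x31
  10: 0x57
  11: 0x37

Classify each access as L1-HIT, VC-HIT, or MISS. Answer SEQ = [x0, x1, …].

#0 0x64→b12/s0 MISS; vc=[]
#1 0x66→b12/s0 L1-HIT; vc=[]
#2 0x63→b12/s0 L1-HIT; vc=[]
#3 0x65→b12/s0 L1-HIT; vc=[]
#4 0xa6→b20/s0 MISS; vc=[12]
#5 0xf7→b30/s2 MISS; vc=[12]
#6 0x63→b12/s0 VC-HIT; vc=[20]
#7 0x62→b12/s0 L1-HIT; vc=[20]
#8 0xf7→b30/s2 L1-HIT; vc=[20]
#9 0x31→b6/s2 MISS; vc=[20,30]
#10 0x57→b10/s2 MISS; vc=[20,30,6]
#11 0x37→b6/s2 VC-HIT; vc=[20,30,10]

SEQ = [MISS, L1-HIT, L1-HIT, L1-HIT, MISS, MISS, VC-HIT, L1-HIT, L1-HIT, MISS, MISS, VC-HIT]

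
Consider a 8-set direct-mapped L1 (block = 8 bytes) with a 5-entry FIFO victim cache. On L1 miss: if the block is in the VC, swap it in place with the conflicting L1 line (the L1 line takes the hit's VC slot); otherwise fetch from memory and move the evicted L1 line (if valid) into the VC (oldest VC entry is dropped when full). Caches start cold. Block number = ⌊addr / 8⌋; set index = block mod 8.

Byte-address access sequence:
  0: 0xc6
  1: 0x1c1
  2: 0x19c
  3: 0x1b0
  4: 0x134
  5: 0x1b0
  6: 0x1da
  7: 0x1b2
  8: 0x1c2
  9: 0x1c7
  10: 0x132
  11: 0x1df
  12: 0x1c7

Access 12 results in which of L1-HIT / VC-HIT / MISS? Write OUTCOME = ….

  [0] addr=0xc6 blk=24 s=0: MISS | VC []
  [1] addr=0x1c1 blk=56 s=0: MISS | VC [24]
  [2] addr=0x19c blk=51 s=3: MISS | VC [24]
  [3] addr=0x1b0 blk=54 s=6: MISS | VC [24]
  [4] addr=0x134 blk=38 s=6: MISS | VC [24, 54]
  [5] addr=0x1b0 blk=54 s=6: VC-HIT | VC [24, 38]
  [6] addr=0x1da blk=59 s=3: MISS | VC [24, 38, 51]
  [7] addr=0x1b2 blk=54 s=6: L1-HIT | VC [24, 38, 51]
  [8] addr=0x1c2 blk=56 s=0: L1-HIT | VC [24, 38, 51]
  [9] addr=0x1c7 blk=56 s=0: L1-HIT | VC [24, 38, 51]
  [10] addr=0x132 blk=38 s=6: VC-HIT | VC [24, 54, 51]
  [11] addr=0x1df blk=59 s=3: L1-HIT | VC [24, 54, 51]
  [12] addr=0x1c7 blk=56 s=0: L1-HIT | VC [24, 54, 51]

OUTCOME = L1-HIT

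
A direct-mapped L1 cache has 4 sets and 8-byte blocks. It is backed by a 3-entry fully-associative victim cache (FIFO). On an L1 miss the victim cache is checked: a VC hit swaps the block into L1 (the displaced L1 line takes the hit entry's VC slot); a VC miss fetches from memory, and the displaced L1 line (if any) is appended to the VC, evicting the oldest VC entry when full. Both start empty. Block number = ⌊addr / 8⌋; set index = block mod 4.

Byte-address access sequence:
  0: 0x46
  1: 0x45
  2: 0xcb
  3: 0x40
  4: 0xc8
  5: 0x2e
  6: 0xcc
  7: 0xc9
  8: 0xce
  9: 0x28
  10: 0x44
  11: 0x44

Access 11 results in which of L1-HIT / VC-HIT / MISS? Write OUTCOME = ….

OUTCOME = L1-HIT

#0 0x46→b8/s0 MISS; vc=[]
#1 0x45→b8/s0 L1-HIT; vc=[]
#2 0xcb→b25/s1 MISS; vc=[]
#3 0x40→b8/s0 L1-HIT; vc=[]
#4 0xc8→b25/s1 L1-HIT; vc=[]
#5 0x2e→b5/s1 MISS; vc=[25]
#6 0xcc→b25/s1 VC-HIT; vc=[5]
#7 0xc9→b25/s1 L1-HIT; vc=[5]
#8 0xce→b25/s1 L1-HIT; vc=[5]
#9 0x28→b5/s1 VC-HIT; vc=[25]
#10 0x44→b8/s0 L1-HIT; vc=[25]
#11 0x44→b8/s0 L1-HIT; vc=[25]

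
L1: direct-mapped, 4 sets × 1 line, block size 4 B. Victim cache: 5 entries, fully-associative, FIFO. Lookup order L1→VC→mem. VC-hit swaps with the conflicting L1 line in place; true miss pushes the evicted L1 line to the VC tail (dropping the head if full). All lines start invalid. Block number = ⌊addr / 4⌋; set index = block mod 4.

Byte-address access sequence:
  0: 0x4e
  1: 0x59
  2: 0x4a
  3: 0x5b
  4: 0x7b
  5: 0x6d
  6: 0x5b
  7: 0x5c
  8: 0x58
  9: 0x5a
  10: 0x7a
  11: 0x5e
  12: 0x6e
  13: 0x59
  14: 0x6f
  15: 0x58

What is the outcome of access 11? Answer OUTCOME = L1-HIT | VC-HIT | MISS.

#0 0x4e→b19/s3 MISS; vc=[]
#1 0x59→b22/s2 MISS; vc=[]
#2 0x4a→b18/s2 MISS; vc=[22]
#3 0x5b→b22/s2 VC-HIT; vc=[18]
#4 0x7b→b30/s2 MISS; vc=[18,22]
#5 0x6d→b27/s3 MISS; vc=[18,22,19]
#6 0x5b→b22/s2 VC-HIT; vc=[18,30,19]
#7 0x5c→b23/s3 MISS; vc=[18,30,19,27]
#8 0x58→b22/s2 L1-HIT; vc=[18,30,19,27]
#9 0x5a→b22/s2 L1-HIT; vc=[18,30,19,27]
#10 0x7a→b30/s2 VC-HIT; vc=[18,22,19,27]
#11 0x5e→b23/s3 L1-HIT; vc=[18,22,19,27]
#12 0x6e→b27/s3 VC-HIT; vc=[18,22,19,23]
#13 0x59→b22/s2 VC-HIT; vc=[18,30,19,23]
#14 0x6f→b27/s3 L1-HIT; vc=[18,30,19,23]
#15 0x58→b22/s2 L1-HIT; vc=[18,30,19,23]

OUTCOME = L1-HIT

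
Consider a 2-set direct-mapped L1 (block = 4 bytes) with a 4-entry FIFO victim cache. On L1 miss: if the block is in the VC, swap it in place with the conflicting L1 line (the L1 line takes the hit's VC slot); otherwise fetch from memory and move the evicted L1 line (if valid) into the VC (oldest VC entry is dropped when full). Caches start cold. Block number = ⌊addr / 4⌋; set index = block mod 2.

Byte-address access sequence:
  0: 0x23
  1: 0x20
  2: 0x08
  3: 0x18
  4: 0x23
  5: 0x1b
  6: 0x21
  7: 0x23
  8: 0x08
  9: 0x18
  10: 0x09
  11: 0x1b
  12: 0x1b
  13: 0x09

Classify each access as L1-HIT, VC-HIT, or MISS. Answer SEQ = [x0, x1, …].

SEQ = [MISS, L1-HIT, MISS, MISS, VC-HIT, VC-HIT, VC-HIT, L1-HIT, VC-HIT, VC-HIT, VC-HIT, VC-HIT, L1-HIT, VC-HIT]

  [0] addr=0x23 blk=8 s=0: MISS | VC []
  [1] addr=0x20 blk=8 s=0: L1-HIT | VC []
  [2] addr=0x8 blk=2 s=0: MISS | VC [8]
  [3] addr=0x18 blk=6 s=0: MISS | VC [8, 2]
  [4] addr=0x23 blk=8 s=0: VC-HIT | VC [6, 2]
  [5] addr=0x1b blk=6 s=0: VC-HIT | VC [8, 2]
  [6] addr=0x21 blk=8 s=0: VC-HIT | VC [6, 2]
  [7] addr=0x23 blk=8 s=0: L1-HIT | VC [6, 2]
  [8] addr=0x8 blk=2 s=0: VC-HIT | VC [6, 8]
  [9] addr=0x18 blk=6 s=0: VC-HIT | VC [2, 8]
  [10] addr=0x9 blk=2 s=0: VC-HIT | VC [6, 8]
  [11] addr=0x1b blk=6 s=0: VC-HIT | VC [2, 8]
  [12] addr=0x1b blk=6 s=0: L1-HIT | VC [2, 8]
  [13] addr=0x9 blk=2 s=0: VC-HIT | VC [6, 8]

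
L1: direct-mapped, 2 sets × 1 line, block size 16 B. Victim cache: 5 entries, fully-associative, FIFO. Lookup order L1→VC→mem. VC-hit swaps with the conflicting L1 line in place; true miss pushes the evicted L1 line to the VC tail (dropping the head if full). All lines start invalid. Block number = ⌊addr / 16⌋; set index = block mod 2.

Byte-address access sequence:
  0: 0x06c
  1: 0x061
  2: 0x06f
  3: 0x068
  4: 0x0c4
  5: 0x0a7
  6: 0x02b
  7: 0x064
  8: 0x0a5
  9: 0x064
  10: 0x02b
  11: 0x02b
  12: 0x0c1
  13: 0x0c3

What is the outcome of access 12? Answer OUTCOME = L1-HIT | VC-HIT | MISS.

  [0] addr=0x6c blk=6 s=0: MISS | VC []
  [1] addr=0x61 blk=6 s=0: L1-HIT | VC []
  [2] addr=0x6f blk=6 s=0: L1-HIT | VC []
  [3] addr=0x68 blk=6 s=0: L1-HIT | VC []
  [4] addr=0xc4 blk=12 s=0: MISS | VC [6]
  [5] addr=0xa7 blk=10 s=0: MISS | VC [6, 12]
  [6] addr=0x2b blk=2 s=0: MISS | VC [6, 12, 10]
  [7] addr=0x64 blk=6 s=0: VC-HIT | VC [2, 12, 10]
  [8] addr=0xa5 blk=10 s=0: VC-HIT | VC [2, 12, 6]
  [9] addr=0x64 blk=6 s=0: VC-HIT | VC [2, 12, 10]
  [10] addr=0x2b blk=2 s=0: VC-HIT | VC [6, 12, 10]
  [11] addr=0x2b blk=2 s=0: L1-HIT | VC [6, 12, 10]
  [12] addr=0xc1 blk=12 s=0: VC-HIT | VC [6, 2, 10]
  [13] addr=0xc3 blk=12 s=0: L1-HIT | VC [6, 2, 10]

OUTCOME = VC-HIT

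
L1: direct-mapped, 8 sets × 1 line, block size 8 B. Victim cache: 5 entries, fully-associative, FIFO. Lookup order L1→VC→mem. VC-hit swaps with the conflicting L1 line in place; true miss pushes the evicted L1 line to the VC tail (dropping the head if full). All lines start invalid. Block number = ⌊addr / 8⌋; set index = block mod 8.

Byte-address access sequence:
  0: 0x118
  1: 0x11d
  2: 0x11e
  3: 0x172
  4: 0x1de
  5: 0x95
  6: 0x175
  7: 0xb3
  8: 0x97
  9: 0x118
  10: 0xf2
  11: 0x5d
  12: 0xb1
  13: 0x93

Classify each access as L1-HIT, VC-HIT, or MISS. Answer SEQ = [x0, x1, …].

  [0] addr=0x118 blk=35 s=3: MISS | VC []
  [1] addr=0x11d blk=35 s=3: L1-HIT | VC []
  [2] addr=0x11e blk=35 s=3: L1-HIT | VC []
  [3] addr=0x172 blk=46 s=6: MISS | VC []
  [4] addr=0x1de blk=59 s=3: MISS | VC [35]
  [5] addr=0x95 blk=18 s=2: MISS | VC [35]
  [6] addr=0x175 blk=46 s=6: L1-HIT | VC [35]
  [7] addr=0xb3 blk=22 s=6: MISS | VC [35, 46]
  [8] addr=0x97 blk=18 s=2: L1-HIT | VC [35, 46]
  [9] addr=0x118 blk=35 s=3: VC-HIT | VC [59, 46]
  [10] addr=0xf2 blk=30 s=6: MISS | VC [59, 46, 22]
  [11] addr=0x5d blk=11 s=3: MISS | VC [59, 46, 22, 35]
  [12] addr=0xb1 blk=22 s=6: VC-HIT | VC [59, 46, 30, 35]
  [13] addr=0x93 blk=18 s=2: L1-HIT | VC [59, 46, 30, 35]

SEQ = [MISS, L1-HIT, L1-HIT, MISS, MISS, MISS, L1-HIT, MISS, L1-HIT, VC-HIT, MISS, MISS, VC-HIT, L1-HIT]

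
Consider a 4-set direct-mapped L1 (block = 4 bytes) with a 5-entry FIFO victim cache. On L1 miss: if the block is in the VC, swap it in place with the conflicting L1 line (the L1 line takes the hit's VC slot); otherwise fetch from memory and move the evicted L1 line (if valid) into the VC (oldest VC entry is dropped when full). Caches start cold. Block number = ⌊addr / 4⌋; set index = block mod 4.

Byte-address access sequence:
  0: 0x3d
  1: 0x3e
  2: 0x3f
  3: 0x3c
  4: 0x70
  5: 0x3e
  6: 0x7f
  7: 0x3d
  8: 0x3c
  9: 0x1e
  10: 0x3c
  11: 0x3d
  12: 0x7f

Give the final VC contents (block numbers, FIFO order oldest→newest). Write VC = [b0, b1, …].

VC = [15, 7]

0: 0x3d (blk 15, set 3) → MISS  vc=[]
1: 0x3e (blk 15, set 3) → L1-HIT  vc=[]
2: 0x3f (blk 15, set 3) → L1-HIT  vc=[]
3: 0x3c (blk 15, set 3) → L1-HIT  vc=[]
4: 0x70 (blk 28, set 0) → MISS  vc=[]
5: 0x3e (blk 15, set 3) → L1-HIT  vc=[]
6: 0x7f (blk 31, set 3) → MISS  vc=[15]
7: 0x3d (blk 15, set 3) → VC-HIT  vc=[31]
8: 0x3c (blk 15, set 3) → L1-HIT  vc=[31]
9: 0x1e (blk 7, set 3) → MISS  vc=[31, 15]
10: 0x3c (blk 15, set 3) → VC-HIT  vc=[31, 7]
11: 0x3d (blk 15, set 3) → L1-HIT  vc=[31, 7]
12: 0x7f (blk 31, set 3) → VC-HIT  vc=[15, 7]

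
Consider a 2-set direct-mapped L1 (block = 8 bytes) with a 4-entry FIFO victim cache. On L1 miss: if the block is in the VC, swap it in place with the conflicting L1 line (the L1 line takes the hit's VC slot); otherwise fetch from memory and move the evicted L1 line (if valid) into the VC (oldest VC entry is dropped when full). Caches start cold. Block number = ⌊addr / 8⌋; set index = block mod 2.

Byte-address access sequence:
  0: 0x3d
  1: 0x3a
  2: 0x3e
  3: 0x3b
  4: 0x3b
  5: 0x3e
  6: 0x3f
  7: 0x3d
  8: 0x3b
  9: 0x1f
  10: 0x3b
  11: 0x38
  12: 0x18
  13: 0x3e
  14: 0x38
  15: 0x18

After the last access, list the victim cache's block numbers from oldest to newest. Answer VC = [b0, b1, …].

VC = [7]

  [0] addr=0x3d blk=7 s=1: MISS | VC []
  [1] addr=0x3a blk=7 s=1: L1-HIT | VC []
  [2] addr=0x3e blk=7 s=1: L1-HIT | VC []
  [3] addr=0x3b blk=7 s=1: L1-HIT | VC []
  [4] addr=0x3b blk=7 s=1: L1-HIT | VC []
  [5] addr=0x3e blk=7 s=1: L1-HIT | VC []
  [6] addr=0x3f blk=7 s=1: L1-HIT | VC []
  [7] addr=0x3d blk=7 s=1: L1-HIT | VC []
  [8] addr=0x3b blk=7 s=1: L1-HIT | VC []
  [9] addr=0x1f blk=3 s=1: MISS | VC [7]
  [10] addr=0x3b blk=7 s=1: VC-HIT | VC [3]
  [11] addr=0x38 blk=7 s=1: L1-HIT | VC [3]
  [12] addr=0x18 blk=3 s=1: VC-HIT | VC [7]
  [13] addr=0x3e blk=7 s=1: VC-HIT | VC [3]
  [14] addr=0x38 blk=7 s=1: L1-HIT | VC [3]
  [15] addr=0x18 blk=3 s=1: VC-HIT | VC [7]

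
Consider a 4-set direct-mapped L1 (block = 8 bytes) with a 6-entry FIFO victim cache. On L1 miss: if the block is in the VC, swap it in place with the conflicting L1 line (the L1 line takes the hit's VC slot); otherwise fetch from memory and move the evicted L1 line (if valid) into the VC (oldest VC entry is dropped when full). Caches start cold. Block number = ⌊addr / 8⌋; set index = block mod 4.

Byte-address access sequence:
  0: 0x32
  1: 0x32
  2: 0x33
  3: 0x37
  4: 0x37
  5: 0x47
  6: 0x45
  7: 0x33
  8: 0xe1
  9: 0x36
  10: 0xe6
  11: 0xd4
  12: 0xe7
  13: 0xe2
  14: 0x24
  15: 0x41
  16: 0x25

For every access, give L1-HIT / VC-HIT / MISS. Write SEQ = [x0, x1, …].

#0 0x32→b6/s2 MISS; vc=[]
#1 0x32→b6/s2 L1-HIT; vc=[]
#2 0x33→b6/s2 L1-HIT; vc=[]
#3 0x37→b6/s2 L1-HIT; vc=[]
#4 0x37→b6/s2 L1-HIT; vc=[]
#5 0x47→b8/s0 MISS; vc=[]
#6 0x45→b8/s0 L1-HIT; vc=[]
#7 0x33→b6/s2 L1-HIT; vc=[]
#8 0xe1→b28/s0 MISS; vc=[8]
#9 0x36→b6/s2 L1-HIT; vc=[8]
#10 0xe6→b28/s0 L1-HIT; vc=[8]
#11 0xd4→b26/s2 MISS; vc=[8,6]
#12 0xe7→b28/s0 L1-HIT; vc=[8,6]
#13 0xe2→b28/s0 L1-HIT; vc=[8,6]
#14 0x24→b4/s0 MISS; vc=[8,6,28]
#15 0x41→b8/s0 VC-HIT; vc=[4,6,28]
#16 0x25→b4/s0 VC-HIT; vc=[8,6,28]

SEQ = [MISS, L1-HIT, L1-HIT, L1-HIT, L1-HIT, MISS, L1-HIT, L1-HIT, MISS, L1-HIT, L1-HIT, MISS, L1-HIT, L1-HIT, MISS, VC-HIT, VC-HIT]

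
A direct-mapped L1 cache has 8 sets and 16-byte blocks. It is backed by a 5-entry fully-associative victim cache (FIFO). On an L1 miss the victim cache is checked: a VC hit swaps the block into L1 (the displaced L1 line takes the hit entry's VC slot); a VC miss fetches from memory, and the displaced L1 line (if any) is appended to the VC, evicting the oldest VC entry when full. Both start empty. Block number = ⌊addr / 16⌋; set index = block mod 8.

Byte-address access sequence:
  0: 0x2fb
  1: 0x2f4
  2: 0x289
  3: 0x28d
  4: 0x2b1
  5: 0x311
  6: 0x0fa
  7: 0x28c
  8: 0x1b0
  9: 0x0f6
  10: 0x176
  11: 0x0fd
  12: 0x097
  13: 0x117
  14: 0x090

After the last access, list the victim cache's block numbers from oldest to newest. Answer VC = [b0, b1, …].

VC = [47, 43, 23, 49, 17]

0: 0x2fb (blk 47, set 7) → MISS  vc=[]
1: 0x2f4 (blk 47, set 7) → L1-HIT  vc=[]
2: 0x289 (blk 40, set 0) → MISS  vc=[]
3: 0x28d (blk 40, set 0) → L1-HIT  vc=[]
4: 0x2b1 (blk 43, set 3) → MISS  vc=[]
5: 0x311 (blk 49, set 1) → MISS  vc=[]
6: 0xfa (blk 15, set 7) → MISS  vc=[47]
7: 0x28c (blk 40, set 0) → L1-HIT  vc=[47]
8: 0x1b0 (blk 27, set 3) → MISS  vc=[47, 43]
9: 0xf6 (blk 15, set 7) → L1-HIT  vc=[47, 43]
10: 0x176 (blk 23, set 7) → MISS  vc=[47, 43, 15]
11: 0xfd (blk 15, set 7) → VC-HIT  vc=[47, 43, 23]
12: 0x97 (blk 9, set 1) → MISS  vc=[47, 43, 23, 49]
13: 0x117 (blk 17, set 1) → MISS  vc=[47, 43, 23, 49, 9]
14: 0x90 (blk 9, set 1) → VC-HIT  vc=[47, 43, 23, 49, 17]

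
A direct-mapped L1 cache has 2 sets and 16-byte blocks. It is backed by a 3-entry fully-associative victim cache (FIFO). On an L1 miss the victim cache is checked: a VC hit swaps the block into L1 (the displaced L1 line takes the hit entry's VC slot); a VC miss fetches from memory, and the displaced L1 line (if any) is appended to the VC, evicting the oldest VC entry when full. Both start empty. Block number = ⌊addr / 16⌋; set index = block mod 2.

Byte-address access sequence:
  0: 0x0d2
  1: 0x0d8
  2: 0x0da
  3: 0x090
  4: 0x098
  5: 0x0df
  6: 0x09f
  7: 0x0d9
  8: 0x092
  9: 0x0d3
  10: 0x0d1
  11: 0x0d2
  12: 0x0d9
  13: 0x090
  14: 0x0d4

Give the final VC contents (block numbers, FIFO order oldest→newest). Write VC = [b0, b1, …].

  [0] addr=0xd2 blk=13 s=1: MISS | VC []
  [1] addr=0xd8 blk=13 s=1: L1-HIT | VC []
  [2] addr=0xda blk=13 s=1: L1-HIT | VC []
  [3] addr=0x90 blk=9 s=1: MISS | VC [13]
  [4] addr=0x98 blk=9 s=1: L1-HIT | VC [13]
  [5] addr=0xdf blk=13 s=1: VC-HIT | VC [9]
  [6] addr=0x9f blk=9 s=1: VC-HIT | VC [13]
  [7] addr=0xd9 blk=13 s=1: VC-HIT | VC [9]
  [8] addr=0x92 blk=9 s=1: VC-HIT | VC [13]
  [9] addr=0xd3 blk=13 s=1: VC-HIT | VC [9]
  [10] addr=0xd1 blk=13 s=1: L1-HIT | VC [9]
  [11] addr=0xd2 blk=13 s=1: L1-HIT | VC [9]
  [12] addr=0xd9 blk=13 s=1: L1-HIT | VC [9]
  [13] addr=0x90 blk=9 s=1: VC-HIT | VC [13]
  [14] addr=0xd4 blk=13 s=1: VC-HIT | VC [9]

VC = [9]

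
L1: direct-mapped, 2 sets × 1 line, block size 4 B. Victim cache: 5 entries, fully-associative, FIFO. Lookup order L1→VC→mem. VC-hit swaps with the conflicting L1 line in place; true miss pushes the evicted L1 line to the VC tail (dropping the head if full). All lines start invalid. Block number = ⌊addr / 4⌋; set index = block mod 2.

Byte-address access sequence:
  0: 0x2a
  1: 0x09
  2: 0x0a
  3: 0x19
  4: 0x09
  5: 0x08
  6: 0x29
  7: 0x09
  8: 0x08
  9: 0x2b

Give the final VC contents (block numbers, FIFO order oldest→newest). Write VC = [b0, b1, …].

0: 0x2a (blk 10, set 0) → MISS  vc=[]
1: 0x9 (blk 2, set 0) → MISS  vc=[10]
2: 0xa (blk 2, set 0) → L1-HIT  vc=[10]
3: 0x19 (blk 6, set 0) → MISS  vc=[10, 2]
4: 0x9 (blk 2, set 0) → VC-HIT  vc=[10, 6]
5: 0x8 (blk 2, set 0) → L1-HIT  vc=[10, 6]
6: 0x29 (blk 10, set 0) → VC-HIT  vc=[2, 6]
7: 0x9 (blk 2, set 0) → VC-HIT  vc=[10, 6]
8: 0x8 (blk 2, set 0) → L1-HIT  vc=[10, 6]
9: 0x2b (blk 10, set 0) → VC-HIT  vc=[2, 6]

VC = [2, 6]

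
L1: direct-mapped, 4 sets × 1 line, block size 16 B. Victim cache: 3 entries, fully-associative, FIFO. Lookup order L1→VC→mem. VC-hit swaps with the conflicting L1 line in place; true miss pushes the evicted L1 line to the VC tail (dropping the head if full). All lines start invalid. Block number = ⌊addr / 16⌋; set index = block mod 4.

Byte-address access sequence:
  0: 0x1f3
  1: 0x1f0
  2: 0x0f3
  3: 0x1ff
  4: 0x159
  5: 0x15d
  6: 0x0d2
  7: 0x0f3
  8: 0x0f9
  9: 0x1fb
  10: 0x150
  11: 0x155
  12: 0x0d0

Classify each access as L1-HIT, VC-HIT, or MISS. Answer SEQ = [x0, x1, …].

#0 0x1f3→b31/s3 MISS; vc=[]
#1 0x1f0→b31/s3 L1-HIT; vc=[]
#2 0xf3→b15/s3 MISS; vc=[31]
#3 0x1ff→b31/s3 VC-HIT; vc=[15]
#4 0x159→b21/s1 MISS; vc=[15]
#5 0x15d→b21/s1 L1-HIT; vc=[15]
#6 0xd2→b13/s1 MISS; vc=[15,21]
#7 0xf3→b15/s3 VC-HIT; vc=[31,21]
#8 0xf9→b15/s3 L1-HIT; vc=[31,21]
#9 0x1fb→b31/s3 VC-HIT; vc=[15,21]
#10 0x150→b21/s1 VC-HIT; vc=[15,13]
#11 0x155→b21/s1 L1-HIT; vc=[15,13]
#12 0xd0→b13/s1 VC-HIT; vc=[15,21]

SEQ = [MISS, L1-HIT, MISS, VC-HIT, MISS, L1-HIT, MISS, VC-HIT, L1-HIT, VC-HIT, VC-HIT, L1-HIT, VC-HIT]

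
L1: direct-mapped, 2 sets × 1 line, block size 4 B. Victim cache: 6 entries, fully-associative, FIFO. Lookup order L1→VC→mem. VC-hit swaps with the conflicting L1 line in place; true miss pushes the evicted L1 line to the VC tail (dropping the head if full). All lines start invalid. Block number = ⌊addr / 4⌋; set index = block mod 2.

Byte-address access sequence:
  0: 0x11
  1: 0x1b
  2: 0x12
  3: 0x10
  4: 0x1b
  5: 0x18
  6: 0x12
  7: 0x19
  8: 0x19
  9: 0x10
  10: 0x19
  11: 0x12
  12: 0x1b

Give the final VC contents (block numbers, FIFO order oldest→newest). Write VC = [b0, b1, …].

#0 0x11→b4/s0 MISS; vc=[]
#1 0x1b→b6/s0 MISS; vc=[4]
#2 0x12→b4/s0 VC-HIT; vc=[6]
#3 0x10→b4/s0 L1-HIT; vc=[6]
#4 0x1b→b6/s0 VC-HIT; vc=[4]
#5 0x18→b6/s0 L1-HIT; vc=[4]
#6 0x12→b4/s0 VC-HIT; vc=[6]
#7 0x19→b6/s0 VC-HIT; vc=[4]
#8 0x19→b6/s0 L1-HIT; vc=[4]
#9 0x10→b4/s0 VC-HIT; vc=[6]
#10 0x19→b6/s0 VC-HIT; vc=[4]
#11 0x12→b4/s0 VC-HIT; vc=[6]
#12 0x1b→b6/s0 VC-HIT; vc=[4]

VC = [4]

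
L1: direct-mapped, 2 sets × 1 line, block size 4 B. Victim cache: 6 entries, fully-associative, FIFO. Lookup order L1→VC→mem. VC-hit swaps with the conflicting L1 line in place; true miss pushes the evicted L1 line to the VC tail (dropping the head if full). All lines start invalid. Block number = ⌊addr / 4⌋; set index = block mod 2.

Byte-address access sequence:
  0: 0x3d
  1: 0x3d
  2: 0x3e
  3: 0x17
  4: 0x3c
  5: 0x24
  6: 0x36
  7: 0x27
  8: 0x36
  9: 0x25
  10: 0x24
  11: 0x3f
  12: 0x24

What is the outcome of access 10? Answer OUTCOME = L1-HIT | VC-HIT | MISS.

#0 0x3d→b15/s1 MISS; vc=[]
#1 0x3d→b15/s1 L1-HIT; vc=[]
#2 0x3e→b15/s1 L1-HIT; vc=[]
#3 0x17→b5/s1 MISS; vc=[15]
#4 0x3c→b15/s1 VC-HIT; vc=[5]
#5 0x24→b9/s1 MISS; vc=[5,15]
#6 0x36→b13/s1 MISS; vc=[5,15,9]
#7 0x27→b9/s1 VC-HIT; vc=[5,15,13]
#8 0x36→b13/s1 VC-HIT; vc=[5,15,9]
#9 0x25→b9/s1 VC-HIT; vc=[5,15,13]
#10 0x24→b9/s1 L1-HIT; vc=[5,15,13]
#11 0x3f→b15/s1 VC-HIT; vc=[5,9,13]
#12 0x24→b9/s1 VC-HIT; vc=[5,15,13]

OUTCOME = L1-HIT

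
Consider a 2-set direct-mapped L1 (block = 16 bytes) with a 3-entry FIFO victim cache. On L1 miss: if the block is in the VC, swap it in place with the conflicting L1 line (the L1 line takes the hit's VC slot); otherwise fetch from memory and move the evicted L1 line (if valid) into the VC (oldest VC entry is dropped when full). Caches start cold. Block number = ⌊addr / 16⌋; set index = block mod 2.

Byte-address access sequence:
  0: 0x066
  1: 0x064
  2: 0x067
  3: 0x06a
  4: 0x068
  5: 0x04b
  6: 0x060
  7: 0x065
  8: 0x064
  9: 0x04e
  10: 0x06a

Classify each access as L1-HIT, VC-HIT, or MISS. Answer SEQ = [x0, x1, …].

0: 0x66 (blk 6, set 0) → MISS  vc=[]
1: 0x64 (blk 6, set 0) → L1-HIT  vc=[]
2: 0x67 (blk 6, set 0) → L1-HIT  vc=[]
3: 0x6a (blk 6, set 0) → L1-HIT  vc=[]
4: 0x68 (blk 6, set 0) → L1-HIT  vc=[]
5: 0x4b (blk 4, set 0) → MISS  vc=[6]
6: 0x60 (blk 6, set 0) → VC-HIT  vc=[4]
7: 0x65 (blk 6, set 0) → L1-HIT  vc=[4]
8: 0x64 (blk 6, set 0) → L1-HIT  vc=[4]
9: 0x4e (blk 4, set 0) → VC-HIT  vc=[6]
10: 0x6a (blk 6, set 0) → VC-HIT  vc=[4]

SEQ = [MISS, L1-HIT, L1-HIT, L1-HIT, L1-HIT, MISS, VC-HIT, L1-HIT, L1-HIT, VC-HIT, VC-HIT]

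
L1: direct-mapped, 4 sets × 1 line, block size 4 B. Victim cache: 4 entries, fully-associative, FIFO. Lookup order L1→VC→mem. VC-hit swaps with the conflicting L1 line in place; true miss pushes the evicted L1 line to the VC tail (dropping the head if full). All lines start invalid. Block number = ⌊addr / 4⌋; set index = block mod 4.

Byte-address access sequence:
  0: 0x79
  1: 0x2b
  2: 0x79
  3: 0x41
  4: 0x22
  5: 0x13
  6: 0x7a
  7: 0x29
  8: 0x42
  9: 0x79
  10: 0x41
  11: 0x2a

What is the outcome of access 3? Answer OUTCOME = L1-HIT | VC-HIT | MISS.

0: 0x79 (blk 30, set 2) → MISS  vc=[]
1: 0x2b (blk 10, set 2) → MISS  vc=[30]
2: 0x79 (blk 30, set 2) → VC-HIT  vc=[10]
3: 0x41 (blk 16, set 0) → MISS  vc=[10]
4: 0x22 (blk 8, set 0) → MISS  vc=[10, 16]
5: 0x13 (blk 4, set 0) → MISS  vc=[10, 16, 8]
6: 0x7a (blk 30, set 2) → L1-HIT  vc=[10, 16, 8]
7: 0x29 (blk 10, set 2) → VC-HIT  vc=[30, 16, 8]
8: 0x42 (blk 16, set 0) → VC-HIT  vc=[30, 4, 8]
9: 0x79 (blk 30, set 2) → VC-HIT  vc=[10, 4, 8]
10: 0x41 (blk 16, set 0) → L1-HIT  vc=[10, 4, 8]
11: 0x2a (blk 10, set 2) → VC-HIT  vc=[30, 4, 8]

OUTCOME = MISS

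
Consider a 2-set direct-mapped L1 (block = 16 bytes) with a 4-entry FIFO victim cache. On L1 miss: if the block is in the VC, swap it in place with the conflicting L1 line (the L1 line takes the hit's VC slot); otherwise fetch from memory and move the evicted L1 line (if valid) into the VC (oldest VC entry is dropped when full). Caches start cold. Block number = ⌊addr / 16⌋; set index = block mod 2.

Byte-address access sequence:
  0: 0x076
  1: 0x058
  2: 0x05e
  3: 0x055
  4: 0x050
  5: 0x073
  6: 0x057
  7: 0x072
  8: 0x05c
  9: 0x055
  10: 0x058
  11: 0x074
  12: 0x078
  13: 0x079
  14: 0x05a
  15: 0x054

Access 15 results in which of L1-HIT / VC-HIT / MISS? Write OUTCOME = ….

OUTCOME = L1-HIT

  [0] addr=0x76 blk=7 s=1: MISS | VC []
  [1] addr=0x58 blk=5 s=1: MISS | VC [7]
  [2] addr=0x5e blk=5 s=1: L1-HIT | VC [7]
  [3] addr=0x55 blk=5 s=1: L1-HIT | VC [7]
  [4] addr=0x50 blk=5 s=1: L1-HIT | VC [7]
  [5] addr=0x73 blk=7 s=1: VC-HIT | VC [5]
  [6] addr=0x57 blk=5 s=1: VC-HIT | VC [7]
  [7] addr=0x72 blk=7 s=1: VC-HIT | VC [5]
  [8] addr=0x5c blk=5 s=1: VC-HIT | VC [7]
  [9] addr=0x55 blk=5 s=1: L1-HIT | VC [7]
  [10] addr=0x58 blk=5 s=1: L1-HIT | VC [7]
  [11] addr=0x74 blk=7 s=1: VC-HIT | VC [5]
  [12] addr=0x78 blk=7 s=1: L1-HIT | VC [5]
  [13] addr=0x79 blk=7 s=1: L1-HIT | VC [5]
  [14] addr=0x5a blk=5 s=1: VC-HIT | VC [7]
  [15] addr=0x54 blk=5 s=1: L1-HIT | VC [7]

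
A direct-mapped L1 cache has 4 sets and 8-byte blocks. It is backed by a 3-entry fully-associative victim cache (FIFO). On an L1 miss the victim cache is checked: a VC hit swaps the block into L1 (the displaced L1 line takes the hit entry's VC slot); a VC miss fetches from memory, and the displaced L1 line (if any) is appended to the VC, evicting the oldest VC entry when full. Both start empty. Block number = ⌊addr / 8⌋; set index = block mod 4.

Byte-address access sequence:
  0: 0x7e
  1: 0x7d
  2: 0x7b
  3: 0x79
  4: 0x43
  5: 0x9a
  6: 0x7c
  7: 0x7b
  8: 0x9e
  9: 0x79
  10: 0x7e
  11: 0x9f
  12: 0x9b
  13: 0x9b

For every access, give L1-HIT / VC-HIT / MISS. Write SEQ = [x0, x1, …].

#0 0x7e→b15/s3 MISS; vc=[]
#1 0x7d→b15/s3 L1-HIT; vc=[]
#2 0x7b→b15/s3 L1-HIT; vc=[]
#3 0x79→b15/s3 L1-HIT; vc=[]
#4 0x43→b8/s0 MISS; vc=[]
#5 0x9a→b19/s3 MISS; vc=[15]
#6 0x7c→b15/s3 VC-HIT; vc=[19]
#7 0x7b→b15/s3 L1-HIT; vc=[19]
#8 0x9e→b19/s3 VC-HIT; vc=[15]
#9 0x79→b15/s3 VC-HIT; vc=[19]
#10 0x7e→b15/s3 L1-HIT; vc=[19]
#11 0x9f→b19/s3 VC-HIT; vc=[15]
#12 0x9b→b19/s3 L1-HIT; vc=[15]
#13 0x9b→b19/s3 L1-HIT; vc=[15]

SEQ = [MISS, L1-HIT, L1-HIT, L1-HIT, MISS, MISS, VC-HIT, L1-HIT, VC-HIT, VC-HIT, L1-HIT, VC-HIT, L1-HIT, L1-HIT]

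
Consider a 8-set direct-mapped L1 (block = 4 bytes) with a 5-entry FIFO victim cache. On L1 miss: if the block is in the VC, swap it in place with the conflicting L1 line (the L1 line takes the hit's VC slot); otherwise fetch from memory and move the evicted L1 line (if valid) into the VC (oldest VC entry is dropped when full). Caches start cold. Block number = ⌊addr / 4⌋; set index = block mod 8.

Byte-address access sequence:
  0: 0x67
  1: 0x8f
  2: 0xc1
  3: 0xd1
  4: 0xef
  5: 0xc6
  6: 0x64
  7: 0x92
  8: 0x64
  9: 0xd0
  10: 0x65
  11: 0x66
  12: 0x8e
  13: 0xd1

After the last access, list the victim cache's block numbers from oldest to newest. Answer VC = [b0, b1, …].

0: 0x67 (blk 25, set 1) → MISS  vc=[]
1: 0x8f (blk 35, set 3) → MISS  vc=[]
2: 0xc1 (blk 48, set 0) → MISS  vc=[]
3: 0xd1 (blk 52, set 4) → MISS  vc=[]
4: 0xef (blk 59, set 3) → MISS  vc=[35]
5: 0xc6 (blk 49, set 1) → MISS  vc=[35, 25]
6: 0x64 (blk 25, set 1) → VC-HIT  vc=[35, 49]
7: 0x92 (blk 36, set 4) → MISS  vc=[35, 49, 52]
8: 0x64 (blk 25, set 1) → L1-HIT  vc=[35, 49, 52]
9: 0xd0 (blk 52, set 4) → VC-HIT  vc=[35, 49, 36]
10: 0x65 (blk 25, set 1) → L1-HIT  vc=[35, 49, 36]
11: 0x66 (blk 25, set 1) → L1-HIT  vc=[35, 49, 36]
12: 0x8e (blk 35, set 3) → VC-HIT  vc=[59, 49, 36]
13: 0xd1 (blk 52, set 4) → L1-HIT  vc=[59, 49, 36]

VC = [59, 49, 36]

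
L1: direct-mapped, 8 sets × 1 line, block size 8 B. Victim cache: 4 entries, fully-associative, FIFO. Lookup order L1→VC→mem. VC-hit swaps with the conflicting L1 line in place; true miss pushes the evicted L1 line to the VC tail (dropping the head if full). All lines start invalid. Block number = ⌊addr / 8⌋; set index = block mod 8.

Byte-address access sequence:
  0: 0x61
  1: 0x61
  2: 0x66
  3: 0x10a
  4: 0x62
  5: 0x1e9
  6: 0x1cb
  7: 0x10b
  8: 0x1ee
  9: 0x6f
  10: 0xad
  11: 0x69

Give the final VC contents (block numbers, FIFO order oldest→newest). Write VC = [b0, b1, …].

VC = [57, 61, 21]

  [0] addr=0x61 blk=12 s=4: MISS | VC []
  [1] addr=0x61 blk=12 s=4: L1-HIT | VC []
  [2] addr=0x66 blk=12 s=4: L1-HIT | VC []
  [3] addr=0x10a blk=33 s=1: MISS | VC []
  [4] addr=0x62 blk=12 s=4: L1-HIT | VC []
  [5] addr=0x1e9 blk=61 s=5: MISS | VC []
  [6] addr=0x1cb blk=57 s=1: MISS | VC [33]
  [7] addr=0x10b blk=33 s=1: VC-HIT | VC [57]
  [8] addr=0x1ee blk=61 s=5: L1-HIT | VC [57]
  [9] addr=0x6f blk=13 s=5: MISS | VC [57, 61]
  [10] addr=0xad blk=21 s=5: MISS | VC [57, 61, 13]
  [11] addr=0x69 blk=13 s=5: VC-HIT | VC [57, 61, 21]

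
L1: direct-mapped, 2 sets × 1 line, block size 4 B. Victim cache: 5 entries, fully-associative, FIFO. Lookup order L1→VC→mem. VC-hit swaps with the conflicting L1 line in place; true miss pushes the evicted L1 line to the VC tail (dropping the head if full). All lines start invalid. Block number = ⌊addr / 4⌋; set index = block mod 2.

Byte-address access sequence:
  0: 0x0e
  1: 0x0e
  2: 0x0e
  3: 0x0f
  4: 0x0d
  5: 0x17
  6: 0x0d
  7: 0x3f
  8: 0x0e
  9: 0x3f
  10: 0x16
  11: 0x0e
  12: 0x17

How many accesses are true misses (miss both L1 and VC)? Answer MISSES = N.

0: 0xe (blk 3, set 1) → MISS  vc=[]
1: 0xe (blk 3, set 1) → L1-HIT  vc=[]
2: 0xe (blk 3, set 1) → L1-HIT  vc=[]
3: 0xf (blk 3, set 1) → L1-HIT  vc=[]
4: 0xd (blk 3, set 1) → L1-HIT  vc=[]
5: 0x17 (blk 5, set 1) → MISS  vc=[3]
6: 0xd (blk 3, set 1) → VC-HIT  vc=[5]
7: 0x3f (blk 15, set 1) → MISS  vc=[5, 3]
8: 0xe (blk 3, set 1) → VC-HIT  vc=[5, 15]
9: 0x3f (blk 15, set 1) → VC-HIT  vc=[5, 3]
10: 0x16 (blk 5, set 1) → VC-HIT  vc=[15, 3]
11: 0xe (blk 3, set 1) → VC-HIT  vc=[15, 5]
12: 0x17 (blk 5, set 1) → VC-HIT  vc=[15, 3]

MISSES = 3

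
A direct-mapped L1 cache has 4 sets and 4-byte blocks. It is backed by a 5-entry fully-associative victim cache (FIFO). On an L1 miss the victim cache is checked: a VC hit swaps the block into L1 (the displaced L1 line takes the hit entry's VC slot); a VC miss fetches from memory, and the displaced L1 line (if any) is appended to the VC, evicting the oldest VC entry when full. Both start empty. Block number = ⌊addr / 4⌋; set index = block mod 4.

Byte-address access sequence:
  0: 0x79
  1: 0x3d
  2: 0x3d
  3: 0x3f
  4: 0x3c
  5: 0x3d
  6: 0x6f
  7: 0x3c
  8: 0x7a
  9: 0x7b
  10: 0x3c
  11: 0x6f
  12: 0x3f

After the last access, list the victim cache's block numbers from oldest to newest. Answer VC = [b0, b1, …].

VC = [27]

#0 0x79→b30/s2 MISS; vc=[]
#1 0x3d→b15/s3 MISS; vc=[]
#2 0x3d→b15/s3 L1-HIT; vc=[]
#3 0x3f→b15/s3 L1-HIT; vc=[]
#4 0x3c→b15/s3 L1-HIT; vc=[]
#5 0x3d→b15/s3 L1-HIT; vc=[]
#6 0x6f→b27/s3 MISS; vc=[15]
#7 0x3c→b15/s3 VC-HIT; vc=[27]
#8 0x7a→b30/s2 L1-HIT; vc=[27]
#9 0x7b→b30/s2 L1-HIT; vc=[27]
#10 0x3c→b15/s3 L1-HIT; vc=[27]
#11 0x6f→b27/s3 VC-HIT; vc=[15]
#12 0x3f→b15/s3 VC-HIT; vc=[27]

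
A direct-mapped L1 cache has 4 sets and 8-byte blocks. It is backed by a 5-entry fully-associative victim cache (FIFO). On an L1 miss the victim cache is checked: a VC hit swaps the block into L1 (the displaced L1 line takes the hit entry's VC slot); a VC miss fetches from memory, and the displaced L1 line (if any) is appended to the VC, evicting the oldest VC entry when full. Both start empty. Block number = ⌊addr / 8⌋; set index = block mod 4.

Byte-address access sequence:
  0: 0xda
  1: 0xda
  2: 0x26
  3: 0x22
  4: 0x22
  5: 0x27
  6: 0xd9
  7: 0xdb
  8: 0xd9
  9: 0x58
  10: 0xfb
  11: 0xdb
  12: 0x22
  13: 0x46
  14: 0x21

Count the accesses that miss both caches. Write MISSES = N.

MISSES = 5

  [0] addr=0xda blk=27 s=3: MISS | VC []
  [1] addr=0xda blk=27 s=3: L1-HIT | VC []
  [2] addr=0x26 blk=4 s=0: MISS | VC []
  [3] addr=0x22 blk=4 s=0: L1-HIT | VC []
  [4] addr=0x22 blk=4 s=0: L1-HIT | VC []
  [5] addr=0x27 blk=4 s=0: L1-HIT | VC []
  [6] addr=0xd9 blk=27 s=3: L1-HIT | VC []
  [7] addr=0xdb blk=27 s=3: L1-HIT | VC []
  [8] addr=0xd9 blk=27 s=3: L1-HIT | VC []
  [9] addr=0x58 blk=11 s=3: MISS | VC [27]
  [10] addr=0xfb blk=31 s=3: MISS | VC [27, 11]
  [11] addr=0xdb blk=27 s=3: VC-HIT | VC [31, 11]
  [12] addr=0x22 blk=4 s=0: L1-HIT | VC [31, 11]
  [13] addr=0x46 blk=8 s=0: MISS | VC [31, 11, 4]
  [14] addr=0x21 blk=4 s=0: VC-HIT | VC [31, 11, 8]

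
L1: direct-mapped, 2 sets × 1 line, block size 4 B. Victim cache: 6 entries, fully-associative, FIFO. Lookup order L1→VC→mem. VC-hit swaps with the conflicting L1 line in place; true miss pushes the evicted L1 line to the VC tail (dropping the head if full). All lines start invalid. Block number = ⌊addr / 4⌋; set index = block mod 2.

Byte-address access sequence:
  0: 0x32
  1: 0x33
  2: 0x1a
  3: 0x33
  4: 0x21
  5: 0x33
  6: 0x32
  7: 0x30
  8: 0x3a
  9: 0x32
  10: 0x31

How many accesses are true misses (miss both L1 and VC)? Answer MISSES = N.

0: 0x32 (blk 12, set 0) → MISS  vc=[]
1: 0x33 (blk 12, set 0) → L1-HIT  vc=[]
2: 0x1a (blk 6, set 0) → MISS  vc=[12]
3: 0x33 (blk 12, set 0) → VC-HIT  vc=[6]
4: 0x21 (blk 8, set 0) → MISS  vc=[6, 12]
5: 0x33 (blk 12, set 0) → VC-HIT  vc=[6, 8]
6: 0x32 (blk 12, set 0) → L1-HIT  vc=[6, 8]
7: 0x30 (blk 12, set 0) → L1-HIT  vc=[6, 8]
8: 0x3a (blk 14, set 0) → MISS  vc=[6, 8, 12]
9: 0x32 (blk 12, set 0) → VC-HIT  vc=[6, 8, 14]
10: 0x31 (blk 12, set 0) → L1-HIT  vc=[6, 8, 14]

MISSES = 4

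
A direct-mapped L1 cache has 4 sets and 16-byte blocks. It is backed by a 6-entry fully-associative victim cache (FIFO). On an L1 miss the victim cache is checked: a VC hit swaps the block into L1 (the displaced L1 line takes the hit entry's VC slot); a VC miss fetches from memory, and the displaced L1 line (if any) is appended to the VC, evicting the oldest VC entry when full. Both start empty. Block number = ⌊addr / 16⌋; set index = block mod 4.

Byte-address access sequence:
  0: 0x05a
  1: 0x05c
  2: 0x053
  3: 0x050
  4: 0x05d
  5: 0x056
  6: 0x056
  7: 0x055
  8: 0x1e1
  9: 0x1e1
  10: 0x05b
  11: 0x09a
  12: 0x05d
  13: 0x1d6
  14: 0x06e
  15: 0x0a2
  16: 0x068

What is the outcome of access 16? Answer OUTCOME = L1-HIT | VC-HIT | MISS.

0: 0x5a (blk 5, set 1) → MISS  vc=[]
1: 0x5c (blk 5, set 1) → L1-HIT  vc=[]
2: 0x53 (blk 5, set 1) → L1-HIT  vc=[]
3: 0x50 (blk 5, set 1) → L1-HIT  vc=[]
4: 0x5d (blk 5, set 1) → L1-HIT  vc=[]
5: 0x56 (blk 5, set 1) → L1-HIT  vc=[]
6: 0x56 (blk 5, set 1) → L1-HIT  vc=[]
7: 0x55 (blk 5, set 1) → L1-HIT  vc=[]
8: 0x1e1 (blk 30, set 2) → MISS  vc=[]
9: 0x1e1 (blk 30, set 2) → L1-HIT  vc=[]
10: 0x5b (blk 5, set 1) → L1-HIT  vc=[]
11: 0x9a (blk 9, set 1) → MISS  vc=[5]
12: 0x5d (blk 5, set 1) → VC-HIT  vc=[9]
13: 0x1d6 (blk 29, set 1) → MISS  vc=[9, 5]
14: 0x6e (blk 6, set 2) → MISS  vc=[9, 5, 30]
15: 0xa2 (blk 10, set 2) → MISS  vc=[9, 5, 30, 6]
16: 0x68 (blk 6, set 2) → VC-HIT  vc=[9, 5, 30, 10]

OUTCOME = VC-HIT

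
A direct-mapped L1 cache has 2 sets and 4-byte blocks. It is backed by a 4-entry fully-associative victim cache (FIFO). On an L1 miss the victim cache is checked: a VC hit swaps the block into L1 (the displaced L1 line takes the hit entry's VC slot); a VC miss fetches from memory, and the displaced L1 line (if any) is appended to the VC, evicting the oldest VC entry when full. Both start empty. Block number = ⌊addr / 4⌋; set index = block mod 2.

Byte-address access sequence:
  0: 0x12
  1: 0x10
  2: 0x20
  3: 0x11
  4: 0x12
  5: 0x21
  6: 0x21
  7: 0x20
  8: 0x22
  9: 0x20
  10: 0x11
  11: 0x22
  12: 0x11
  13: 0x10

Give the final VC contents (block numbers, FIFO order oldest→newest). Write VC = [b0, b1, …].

0: 0x12 (blk 4, set 0) → MISS  vc=[]
1: 0x10 (blk 4, set 0) → L1-HIT  vc=[]
2: 0x20 (blk 8, set 0) → MISS  vc=[4]
3: 0x11 (blk 4, set 0) → VC-HIT  vc=[8]
4: 0x12 (blk 4, set 0) → L1-HIT  vc=[8]
5: 0x21 (blk 8, set 0) → VC-HIT  vc=[4]
6: 0x21 (blk 8, set 0) → L1-HIT  vc=[4]
7: 0x20 (blk 8, set 0) → L1-HIT  vc=[4]
8: 0x22 (blk 8, set 0) → L1-HIT  vc=[4]
9: 0x20 (blk 8, set 0) → L1-HIT  vc=[4]
10: 0x11 (blk 4, set 0) → VC-HIT  vc=[8]
11: 0x22 (blk 8, set 0) → VC-HIT  vc=[4]
12: 0x11 (blk 4, set 0) → VC-HIT  vc=[8]
13: 0x10 (blk 4, set 0) → L1-HIT  vc=[8]

VC = [8]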